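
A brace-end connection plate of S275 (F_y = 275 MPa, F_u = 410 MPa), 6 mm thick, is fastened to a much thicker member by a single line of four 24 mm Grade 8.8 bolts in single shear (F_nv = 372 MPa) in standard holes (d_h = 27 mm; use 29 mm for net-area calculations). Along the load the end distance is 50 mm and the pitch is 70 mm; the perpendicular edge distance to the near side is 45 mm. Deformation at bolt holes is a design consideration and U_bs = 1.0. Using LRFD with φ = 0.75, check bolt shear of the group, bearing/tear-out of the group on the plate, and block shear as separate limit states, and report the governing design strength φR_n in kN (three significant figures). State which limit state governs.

232 kN (block shear governs)

Bolt shear: A_b = π·24²/4 = 452.4 mm²; R_n = 372 × 452.4 × 4 × 1 / 1000 = 673.2 kN → 0.75 × 673.2 = 505 kN.
Bearing: edge l_c = 36.5, r_n = 107.7 kN; interior l_c = 43, r_n = 126.9 kN; R_n = 107.7 + 3·126.9 = 488.6 kN → 366 kN.
Block shear: A_gv = 1560, A_nv = 951, A_nt = 183 mm²; R_n = min(0.6F_uA_nv, 0.6F_yA_gv) + U_bs·F_u·A_nt = 309 kN → 232 kN.
Block shear governs: 232 kN.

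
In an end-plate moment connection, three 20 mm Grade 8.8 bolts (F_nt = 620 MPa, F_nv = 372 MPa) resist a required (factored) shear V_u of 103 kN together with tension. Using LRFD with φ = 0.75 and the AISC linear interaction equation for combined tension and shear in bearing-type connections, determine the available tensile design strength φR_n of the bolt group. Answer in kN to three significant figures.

A_b = π·20²/4 = 314.2 mm²; f_rv = 103 × 1000 / (3 × 314.2) = 109.3 MPa.
F'_nt = 1.3 F_nt − (F_nt / φF_nv) f_rv = 1.3·620 − (620/(0.75·372))·109.3 = 563.1 MPa, capped at F_nt → F'_nt = 563.1 MPa.
R_n = F'_nt · A_b · n = 563.1 × 314.2 × 3 / 1000 = 530.7 kN.
Design strength φR_n = 0.75 × 530.7 = 398 kN.

398 kN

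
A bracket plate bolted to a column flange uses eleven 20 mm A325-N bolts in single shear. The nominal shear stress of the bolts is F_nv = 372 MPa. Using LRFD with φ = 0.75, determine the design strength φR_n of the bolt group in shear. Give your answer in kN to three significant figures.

A_b = π × 20² / 4 = 314.2 mm².
R_n = F_nv · A_b · n · n_s = 372 × 314.2 × 11 × 1 / 1000 = 1286 kN.
Design strength φR_n = 0.75 × 1286 = 964 kN.

964 kN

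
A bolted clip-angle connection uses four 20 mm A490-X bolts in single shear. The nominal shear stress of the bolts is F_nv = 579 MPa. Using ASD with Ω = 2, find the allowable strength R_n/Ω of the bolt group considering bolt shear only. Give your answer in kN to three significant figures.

A_b = π × 20² / 4 = 314.2 mm².
R_n = F_nv · A_b · n · n_s = 579 × 314.2 × 4 × 1 / 1000 = 727.6 kN.
Allowable strength R_n/Ω = 727.6 / 2 = 364 kN.

364 kN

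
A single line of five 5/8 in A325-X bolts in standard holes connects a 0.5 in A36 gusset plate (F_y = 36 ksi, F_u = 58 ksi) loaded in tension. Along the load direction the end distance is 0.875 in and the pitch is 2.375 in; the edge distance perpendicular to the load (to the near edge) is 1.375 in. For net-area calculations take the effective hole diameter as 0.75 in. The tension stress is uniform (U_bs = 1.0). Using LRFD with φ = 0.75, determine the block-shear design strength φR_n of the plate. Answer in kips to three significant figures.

106 kips

Shear plane L_v = 0.875 + 4·2.375 = 10.38 in; A_gv = 10.38 × 0.5 = 5.188 in².
A_nv = (10.38 − 4.5·0.75) × 0.5 = 3.5 in².
A_nt = (1.375 − 0.5·0.75) × 0.5 = 0.5 in².
0.6 F_u A_nv = 121.8 kips; 0.6 F_y A_gv = 112 kips → shear yielding governs the shear term.
R_n = 112 + 1.0 × 58 × 0.5 = 141 kips.
Design strength φR_n = 0.75 × 141 = 106 kips.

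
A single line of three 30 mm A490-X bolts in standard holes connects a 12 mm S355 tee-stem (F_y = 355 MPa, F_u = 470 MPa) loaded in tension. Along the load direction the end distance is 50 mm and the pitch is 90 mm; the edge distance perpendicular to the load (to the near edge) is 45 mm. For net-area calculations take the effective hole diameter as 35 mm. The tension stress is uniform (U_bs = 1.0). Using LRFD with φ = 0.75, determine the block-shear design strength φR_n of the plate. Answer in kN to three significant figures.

Shear plane L_v = 50 + 2·90 = 230 mm; A_gv = 230 × 12 = 2760 mm².
A_nv = (230 − 2.5·35) × 12 = 1710 mm².
A_nt = (45 − 0.5·35) × 12 = 330 mm².
0.6 F_u A_nv = 482.2 kN; 0.6 F_y A_gv = 587.9 kN → shear rupture governs the shear term.
R_n = 482.2 + 1.0 × 470 × 330 / 1000 = 637.3 kN.
Design strength φR_n = 0.75 × 637.3 = 478 kN.

478 kN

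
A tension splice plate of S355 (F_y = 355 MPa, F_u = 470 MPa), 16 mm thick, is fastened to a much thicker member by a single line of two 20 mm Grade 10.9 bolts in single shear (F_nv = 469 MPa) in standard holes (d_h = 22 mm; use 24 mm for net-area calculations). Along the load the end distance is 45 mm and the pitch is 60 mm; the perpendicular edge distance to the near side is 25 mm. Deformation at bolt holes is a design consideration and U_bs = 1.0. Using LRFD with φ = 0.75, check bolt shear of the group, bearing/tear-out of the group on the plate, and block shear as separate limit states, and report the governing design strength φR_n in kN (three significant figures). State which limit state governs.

221 kN (bolt shear governs)

Bolt shear: A_b = π·20²/4 = 314.2 mm²; R_n = 469 × 314.2 × 2 × 1 / 1000 = 294.7 kN → 0.75 × 294.7 = 221 kN.
Bearing: edge l_c = 34, r_n = 306.8 kN; interior l_c = 38, r_n = 342.9 kN; R_n = 306.8 + 1·342.9 = 649.7 kN → 487 kN.
Block shear: A_gv = 1680, A_nv = 1104, A_nt = 208 mm²; R_n = min(0.6F_uA_nv, 0.6F_yA_gv) + U_bs·F_u·A_nt = 409.1 kN → 307 kN.
Bolt shear governs: 221 kN.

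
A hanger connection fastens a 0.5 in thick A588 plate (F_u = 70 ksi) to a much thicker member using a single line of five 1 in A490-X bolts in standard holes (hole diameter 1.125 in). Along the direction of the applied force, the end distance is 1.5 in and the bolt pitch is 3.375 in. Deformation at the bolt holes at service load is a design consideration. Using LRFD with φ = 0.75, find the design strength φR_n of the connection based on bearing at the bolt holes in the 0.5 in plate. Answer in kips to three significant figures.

Per bolt r_n = 1.2 l_c t F_u ≤ 2.4 d t F_u; upper limit = 2.4 × 1 × 0.5 × 70 = 84 kips.
Edge bolt: l_c = 1.5 − 1.125/2 = 0.9375 in → 1.2 × 0.9375 × 0.5 × 70 = 39.38 → r_n = 39.38 kips.
Interior bolts: l_c = 3.375 − 1.125 = 2.25 in → 1.2 × 2.25 × 0.5 × 70 = 94.5 → r_n = 84 kips.
R_n = 1 × 39.38 + 4 × 84 = 375.4 kips.
Design strength φR_n = 0.75 × 375.4 = 282 kips.

282 kips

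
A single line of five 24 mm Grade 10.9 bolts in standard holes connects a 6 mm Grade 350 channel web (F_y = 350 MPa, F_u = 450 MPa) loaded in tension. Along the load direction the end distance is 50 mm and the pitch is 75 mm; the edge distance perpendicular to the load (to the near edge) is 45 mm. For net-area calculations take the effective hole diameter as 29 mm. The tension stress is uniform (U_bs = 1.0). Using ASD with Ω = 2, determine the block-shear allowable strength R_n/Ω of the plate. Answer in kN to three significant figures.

Shear plane L_v = 50 + 4·75 = 350 mm; A_gv = 350 × 6 = 2100 mm².
A_nv = (350 − 4.5·29) × 6 = 1317 mm².
A_nt = (45 − 0.5·29) × 6 = 183 mm².
0.6 F_u A_nv = 355.6 kN; 0.6 F_y A_gv = 441 kN → shear rupture governs the shear term.
R_n = 355.6 + 1.0 × 450 × 183 / 1000 = 437.9 kN.
Allowable strength R_n/Ω = 437.9 / 2 = 219 kN.

219 kN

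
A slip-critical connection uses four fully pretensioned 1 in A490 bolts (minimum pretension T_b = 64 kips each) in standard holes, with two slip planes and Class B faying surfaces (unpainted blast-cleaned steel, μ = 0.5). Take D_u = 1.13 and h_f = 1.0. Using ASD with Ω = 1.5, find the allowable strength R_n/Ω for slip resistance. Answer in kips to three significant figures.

193 kips

R_n = μ · D_u · h_f · T_b · n_s · n_b = 0.5 × 1.13 × 1.0 × 64 × 2 × 4 = 289.3 kips.
Allowable strength R_n/Ω = 289.3 / 1.5 = 193 kips.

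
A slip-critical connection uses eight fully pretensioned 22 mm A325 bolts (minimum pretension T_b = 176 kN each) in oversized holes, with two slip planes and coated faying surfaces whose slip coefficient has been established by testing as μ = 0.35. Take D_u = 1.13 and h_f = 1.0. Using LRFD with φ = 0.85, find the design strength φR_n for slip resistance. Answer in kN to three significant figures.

R_n = μ · D_u · h_f · T_b · n_s · n_b = 0.35 × 1.13 × 1.0 × 176 × 2 × 8 = 1114 kN.
Design strength φR_n = 0.85 × 1114 = 947 kN.

947 kN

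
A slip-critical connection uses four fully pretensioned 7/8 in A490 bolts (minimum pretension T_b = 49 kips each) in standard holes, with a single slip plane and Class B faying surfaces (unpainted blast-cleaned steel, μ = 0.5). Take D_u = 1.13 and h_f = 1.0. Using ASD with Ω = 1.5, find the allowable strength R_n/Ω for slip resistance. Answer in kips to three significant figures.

R_n = μ · D_u · h_f · T_b · n_s · n_b = 0.5 × 1.13 × 1.0 × 49 × 1 × 4 = 110.7 kips.
Allowable strength R_n/Ω = 110.7 / 1.5 = 73.8 kips.

73.8 kips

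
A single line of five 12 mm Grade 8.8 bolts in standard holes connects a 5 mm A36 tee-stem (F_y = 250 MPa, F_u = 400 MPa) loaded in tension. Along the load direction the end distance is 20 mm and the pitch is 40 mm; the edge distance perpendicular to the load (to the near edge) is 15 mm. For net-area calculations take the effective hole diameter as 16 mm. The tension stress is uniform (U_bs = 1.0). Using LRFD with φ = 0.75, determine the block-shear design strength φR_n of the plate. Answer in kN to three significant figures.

108 kN

Shear plane L_v = 20 + 4·40 = 180 mm; A_gv = 180 × 5 = 900 mm².
A_nv = (180 − 4.5·16) × 5 = 540 mm².
A_nt = (15 − 0.5·16) × 5 = 35 mm².
0.6 F_u A_nv = 129.6 kN; 0.6 F_y A_gv = 135 kN → shear rupture governs the shear term.
R_n = 129.6 + 1.0 × 400 × 35 / 1000 = 143.6 kN.
Design strength φR_n = 0.75 × 143.6 = 108 kN.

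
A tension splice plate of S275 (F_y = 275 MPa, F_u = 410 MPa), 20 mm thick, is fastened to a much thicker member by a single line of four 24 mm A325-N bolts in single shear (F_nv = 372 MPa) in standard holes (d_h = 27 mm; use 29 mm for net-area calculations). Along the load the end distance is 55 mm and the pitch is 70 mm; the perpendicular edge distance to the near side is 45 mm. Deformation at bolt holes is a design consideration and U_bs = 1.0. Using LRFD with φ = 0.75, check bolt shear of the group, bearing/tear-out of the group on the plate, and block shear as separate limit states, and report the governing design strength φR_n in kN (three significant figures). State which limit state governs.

505 kN (bolt shear governs)

Bolt shear: A_b = π·24²/4 = 452.4 mm²; R_n = 372 × 452.4 × 4 × 1 / 1000 = 673.2 kN → 0.75 × 673.2 = 505 kN.
Bearing: edge l_c = 41.5, r_n = 408.4 kN; interior l_c = 43, r_n = 423.1 kN; R_n = 408.4 + 3·423.1 = 1678 kN → 1260 kN.
Block shear: A_gv = 5300, A_nv = 3270, A_nt = 610 mm²; R_n = min(0.6F_uA_nv, 0.6F_yA_gv) + U_bs·F_u·A_nt = 1055 kN → 791 kN.
Bolt shear governs: 505 kN.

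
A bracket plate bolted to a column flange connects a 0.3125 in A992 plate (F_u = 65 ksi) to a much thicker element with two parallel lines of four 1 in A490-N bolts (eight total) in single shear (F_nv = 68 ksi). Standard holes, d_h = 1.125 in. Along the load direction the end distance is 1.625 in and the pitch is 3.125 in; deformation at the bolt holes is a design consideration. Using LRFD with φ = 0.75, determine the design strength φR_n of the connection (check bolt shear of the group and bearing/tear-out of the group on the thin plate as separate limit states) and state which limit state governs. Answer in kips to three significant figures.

Bolt shear: A_b = π·1²/4 = 0.7854 in²; R_n = 68 × 0.7854 × 8 × 1 = 427.3 kips → 0.75 × 427.3 = 320 kips.
Bearing (1.2 l_c t F_u ≤ 2.4 d t F_u): upper limit = 2.4·1·0.3125·65 = 48.75 kips.
  Edge l_c = 1.625 − 1.125/2 = 1.062 → r_n = 25.9 kips; interior l_c = 3.125 − 1.125 = 2 → r_n = 48.75 kips.
  R_n,bearing = 2·25.9 + 6·48.75 = 344.3 kips → 0.75 × 344.3 = 258 kips.
Bearing governs: 258 kips.

258 kips (bearing governs)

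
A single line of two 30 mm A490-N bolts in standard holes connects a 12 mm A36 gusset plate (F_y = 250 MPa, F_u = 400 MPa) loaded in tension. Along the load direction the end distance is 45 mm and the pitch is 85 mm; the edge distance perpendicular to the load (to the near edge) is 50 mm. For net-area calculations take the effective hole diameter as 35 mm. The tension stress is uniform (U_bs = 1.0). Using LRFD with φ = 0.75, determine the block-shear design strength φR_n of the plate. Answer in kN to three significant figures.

Shear plane L_v = 45 + 1·85 = 130 mm; A_gv = 130 × 12 = 1560 mm².
A_nv = (130 − 1.5·35) × 12 = 930 mm².
A_nt = (50 − 0.5·35) × 12 = 390 mm².
0.6 F_u A_nv = 223.2 kN; 0.6 F_y A_gv = 234 kN → shear rupture governs the shear term.
R_n = 223.2 + 1.0 × 400 × 390 / 1000 = 379.2 kN.
Design strength φR_n = 0.75 × 379.2 = 284 kN.

284 kN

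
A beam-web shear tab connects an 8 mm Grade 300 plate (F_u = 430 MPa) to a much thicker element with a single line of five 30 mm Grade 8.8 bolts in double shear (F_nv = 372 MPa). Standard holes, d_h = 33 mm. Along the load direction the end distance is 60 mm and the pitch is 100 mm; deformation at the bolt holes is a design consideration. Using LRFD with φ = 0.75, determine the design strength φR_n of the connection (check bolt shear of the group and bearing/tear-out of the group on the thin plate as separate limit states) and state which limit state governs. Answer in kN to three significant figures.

Bolt shear: A_b = π·30²/4 = 706.9 mm²; R_n = 372 × 706.9 × 5 × 2 / 1000 = 2630 kN → 0.75 × 2630 = 1970 kN.
Bearing (1.2 l_c t F_u ≤ 2.4 d t F_u): upper limit = 2.4·30·8·430 / 1000 = 247.7 kN.
  Edge l_c = 60 − 33/2 = 43.5 → r_n = 179.6 kN; interior l_c = 100 − 33 = 67 → r_n = 247.7 kN.
  R_n,bearing = 1·179.6 + 4·247.7 = 1170 kN → 0.75 × 1170 = 878 kN.
Bearing governs: 878 kN.

878 kN (bearing governs)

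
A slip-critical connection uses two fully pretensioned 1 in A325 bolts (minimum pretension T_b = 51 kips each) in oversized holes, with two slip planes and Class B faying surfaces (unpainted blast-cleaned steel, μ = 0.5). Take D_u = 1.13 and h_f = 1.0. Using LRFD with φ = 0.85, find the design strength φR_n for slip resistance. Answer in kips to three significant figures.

98 kips

R_n = μ · D_u · h_f · T_b · n_s · n_b = 0.5 × 1.13 × 1.0 × 51 × 2 × 2 = 115.3 kips.
Design strength φR_n = 0.85 × 115.3 = 98 kips.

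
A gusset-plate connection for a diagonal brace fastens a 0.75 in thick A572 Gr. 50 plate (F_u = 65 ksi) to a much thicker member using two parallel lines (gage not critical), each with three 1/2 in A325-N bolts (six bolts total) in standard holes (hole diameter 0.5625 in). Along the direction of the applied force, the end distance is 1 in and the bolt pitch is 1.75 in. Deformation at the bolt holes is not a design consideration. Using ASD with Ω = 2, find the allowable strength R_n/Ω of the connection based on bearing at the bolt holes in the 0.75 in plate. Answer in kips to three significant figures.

199 kips

Per bolt r_n = 1.5 l_c t F_u ≤ 3.0 d t F_u; upper limit = 3.0 × 0.5 × 0.75 × 65 = 73.12 kips.
Edge bolt: l_c = 1 − 0.5625/2 = 0.7188 in → 1.5 × 0.7188 × 0.75 × 65 = 52.56 → r_n = 52.56 kips.
Interior bolts: l_c = 1.75 − 0.5625 = 1.188 in → 1.5 × 1.188 × 0.75 × 65 = 86.84 → r_n = 73.12 kips.
R_n = 2 × 52.56 + 4 × 73.12 = 397.6 kips.
Allowable strength R_n/Ω = 397.6 / 2 = 199 kips.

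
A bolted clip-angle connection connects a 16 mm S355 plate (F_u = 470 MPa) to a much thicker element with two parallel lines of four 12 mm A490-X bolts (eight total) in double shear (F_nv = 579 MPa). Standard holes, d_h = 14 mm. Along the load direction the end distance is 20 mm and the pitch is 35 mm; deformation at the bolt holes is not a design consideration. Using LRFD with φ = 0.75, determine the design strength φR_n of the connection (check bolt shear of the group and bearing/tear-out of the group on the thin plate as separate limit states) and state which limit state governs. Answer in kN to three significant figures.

786 kN (bolt shear governs)

Bolt shear: A_b = π·12²/4 = 113.1 mm²; R_n = 579 × 113.1 × 8 × 2 / 1000 = 1048 kN → 0.75 × 1048 = 786 kN.
Bearing (1.5 l_c t F_u ≤ 3.0 d t F_u): upper limit = 3.0·12·16·470 / 1000 = 270.7 kN.
  Edge l_c = 20 − 14/2 = 13 → r_n = 146.6 kN; interior l_c = 35 − 14 = 21 → r_n = 236.9 kN.
  R_n,bearing = 2·146.6 + 6·236.9 = 1715 kN → 0.75 × 1715 = 1290 kN.
Bolt shear governs: 786 kN.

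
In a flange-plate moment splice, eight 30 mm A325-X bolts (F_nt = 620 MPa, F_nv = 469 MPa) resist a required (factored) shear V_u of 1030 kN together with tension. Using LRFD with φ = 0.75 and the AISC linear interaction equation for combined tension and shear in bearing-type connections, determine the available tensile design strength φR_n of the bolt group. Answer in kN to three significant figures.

2060 kN

A_b = π·30²/4 = 706.9 mm²; f_rv = 1030 × 1000 / (8 × 706.9) = 182.1 MPa.
F'_nt = 1.3 F_nt − (F_nt / φF_nv) f_rv = 1.3·620 − (620/(0.75·469))·182.1 = 485 MPa, capped at F_nt → F'_nt = 485 MPa.
R_n = F'_nt · A_b · n = 485 × 706.9 × 8 / 1000 = 2742 kN.
Design strength φR_n = 0.75 × 2742 = 2060 kN.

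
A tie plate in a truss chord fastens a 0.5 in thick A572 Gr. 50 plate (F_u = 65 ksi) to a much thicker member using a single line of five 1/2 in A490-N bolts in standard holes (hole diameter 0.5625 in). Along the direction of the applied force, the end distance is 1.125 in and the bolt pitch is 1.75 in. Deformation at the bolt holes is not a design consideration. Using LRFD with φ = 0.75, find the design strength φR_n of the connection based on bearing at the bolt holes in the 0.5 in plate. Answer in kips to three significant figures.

Per bolt r_n = 1.5 l_c t F_u ≤ 3.0 d t F_u; upper limit = 3.0 × 0.5 × 0.5 × 65 = 48.75 kips.
Edge bolt: l_c = 1.125 − 0.5625/2 = 0.8438 in → 1.5 × 0.8438 × 0.5 × 65 = 41.13 → r_n = 41.13 kips.
Interior bolts: l_c = 1.75 − 0.5625 = 1.188 in → 1.5 × 1.188 × 0.5 × 65 = 57.89 → r_n = 48.75 kips.
R_n = 1 × 41.13 + 4 × 48.75 = 236.1 kips.
Design strength φR_n = 0.75 × 236.1 = 177 kips.

177 kips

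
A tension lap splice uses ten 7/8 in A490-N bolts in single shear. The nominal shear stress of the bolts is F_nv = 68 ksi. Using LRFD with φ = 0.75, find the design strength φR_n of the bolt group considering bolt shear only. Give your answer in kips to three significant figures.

A_b = π × 0.875² / 4 = 0.6013 in².
R_n = F_nv · A_b · n · n_s = 68 × 0.6013 × 10 × 1 = 408.9 kips.
Design strength φR_n = 0.75 × 408.9 = 307 kips.

307 kips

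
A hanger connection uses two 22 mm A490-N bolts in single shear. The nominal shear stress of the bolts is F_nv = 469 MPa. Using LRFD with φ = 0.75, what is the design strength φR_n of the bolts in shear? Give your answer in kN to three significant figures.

A_b = π × 22² / 4 = 380.1 mm².
R_n = F_nv · A_b · n · n_s = 469 × 380.1 × 2 × 1 / 1000 = 356.6 kN.
Design strength φR_n = 0.75 × 356.6 = 267 kN.

267 kN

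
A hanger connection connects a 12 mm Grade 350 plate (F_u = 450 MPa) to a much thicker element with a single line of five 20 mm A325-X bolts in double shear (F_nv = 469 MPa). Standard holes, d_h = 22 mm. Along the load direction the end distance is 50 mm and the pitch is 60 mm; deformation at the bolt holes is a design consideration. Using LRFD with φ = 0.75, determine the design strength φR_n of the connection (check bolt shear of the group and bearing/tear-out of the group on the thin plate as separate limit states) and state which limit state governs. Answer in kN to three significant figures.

928 kN (bearing governs)

Bolt shear: A_b = π·20²/4 = 314.2 mm²; R_n = 469 × 314.2 × 5 × 2 / 1000 = 1473 kN → 0.75 × 1473 = 1110 kN.
Bearing (1.2 l_c t F_u ≤ 2.4 d t F_u): upper limit = 2.4·20·12·450 / 1000 = 259.2 kN.
  Edge l_c = 50 − 22/2 = 39 → r_n = 252.7 kN; interior l_c = 60 − 22 = 38 → r_n = 246.2 kN.
  R_n,bearing = 1·252.7 + 4·246.2 = 1238 kN → 0.75 × 1238 = 928 kN.
Bearing governs: 928 kN.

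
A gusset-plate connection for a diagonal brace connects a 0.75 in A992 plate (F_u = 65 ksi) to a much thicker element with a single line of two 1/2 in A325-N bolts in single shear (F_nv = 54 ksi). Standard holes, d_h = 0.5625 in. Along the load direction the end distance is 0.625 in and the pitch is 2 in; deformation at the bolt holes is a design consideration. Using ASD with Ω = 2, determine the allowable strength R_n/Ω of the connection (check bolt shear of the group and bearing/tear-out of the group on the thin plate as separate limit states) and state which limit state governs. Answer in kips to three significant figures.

Bolt shear: A_b = π·0.5²/4 = 0.1963 in²; R_n = 54 × 0.1963 × 2 × 1 = 21.21 kips → 21.21 / 2 = 10.6 kips.
Bearing (1.2 l_c t F_u ≤ 2.4 d t F_u): upper limit = 2.4·0.5·0.75·65 = 58.5 kips.
  Edge l_c = 0.625 − 0.5625/2 = 0.3438 → r_n = 20.11 kips; interior l_c = 2 − 0.5625 = 1.438 → r_n = 58.5 kips.
  R_n,bearing = 1·20.11 + 1·58.5 = 78.61 kips → 78.61 / 2 = 39.3 kips.
Bolt shear governs: 10.6 kips.

10.6 kips (bolt shear governs)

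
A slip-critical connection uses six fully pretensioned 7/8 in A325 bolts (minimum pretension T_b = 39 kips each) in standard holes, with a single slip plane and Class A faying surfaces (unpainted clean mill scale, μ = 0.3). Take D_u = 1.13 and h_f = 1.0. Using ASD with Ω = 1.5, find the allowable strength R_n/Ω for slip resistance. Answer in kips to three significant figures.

R_n = μ · D_u · h_f · T_b · n_s · n_b = 0.3 × 1.13 × 1.0 × 39 × 1 × 6 = 79.33 kips.
Allowable strength R_n/Ω = 79.33 / 1.5 = 52.9 kips.

52.9 kips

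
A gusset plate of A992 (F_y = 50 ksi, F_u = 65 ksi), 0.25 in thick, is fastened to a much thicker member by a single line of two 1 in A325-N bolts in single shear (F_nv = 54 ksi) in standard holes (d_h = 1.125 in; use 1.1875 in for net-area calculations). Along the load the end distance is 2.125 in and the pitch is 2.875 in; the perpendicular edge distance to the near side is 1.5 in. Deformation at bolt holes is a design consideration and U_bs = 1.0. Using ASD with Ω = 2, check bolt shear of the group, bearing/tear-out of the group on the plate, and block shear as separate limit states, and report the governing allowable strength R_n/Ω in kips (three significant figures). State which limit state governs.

23.1 kips (block shear governs)

Bolt shear: A_b = π·1²/4 = 0.7854 in²; R_n = 54 × 0.7854 × 2 × 1 = 84.82 kips → 84.82 / 2 = 42.4 kips.
Bearing: edge l_c = 1.562, r_n = 30.47 kips; interior l_c = 1.75, r_n = 34.12 kips; R_n = 30.47 + 1·34.12 = 64.59 kips → 32.3 kips.
Block shear: A_gv = 1.25, A_nv = 0.8047, A_nt = 0.2266 in²; R_n = min(0.6F_uA_nv, 0.6F_yA_gv) + U_bs·F_u·A_nt = 46.11 kips → 23.1 kips.
Block shear governs: 23.1 kips.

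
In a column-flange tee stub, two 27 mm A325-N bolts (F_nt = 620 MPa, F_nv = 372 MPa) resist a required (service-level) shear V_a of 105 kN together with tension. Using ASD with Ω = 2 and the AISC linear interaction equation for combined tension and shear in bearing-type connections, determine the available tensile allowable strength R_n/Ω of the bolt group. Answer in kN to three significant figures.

A_b = π·27²/4 = 572.6 mm²; f_rv = 105 × 1000 / (2 × 572.6) = 91.69 MPa.
F'_nt = 1.3 F_nt − (Ω F_nt / F_nv) f_rv = 1.3·620 − (2·620/372)·91.69 = 500.4 MPa, capped at F_nt → F'_nt = 500.4 MPa.
R_n = F'_nt · A_b · n = 500.4 × 572.6 × 2 / 1000 = 573 kN.
Allowable strength R_n/Ω = 573 / 2 = 286 kN.

286 kN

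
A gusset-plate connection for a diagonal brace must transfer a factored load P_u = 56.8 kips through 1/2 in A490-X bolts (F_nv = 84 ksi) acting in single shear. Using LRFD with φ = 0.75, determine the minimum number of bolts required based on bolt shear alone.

5 bolts

A_b = π·0.5²/4 = 0.1963 in².
Per-bolt design strength φR_n = 0.75 × 84 × 0.1963 × 1 = 12.37 kips.
n ≥ 56.8 / 12.37 = 4.592 → use 5 bolts.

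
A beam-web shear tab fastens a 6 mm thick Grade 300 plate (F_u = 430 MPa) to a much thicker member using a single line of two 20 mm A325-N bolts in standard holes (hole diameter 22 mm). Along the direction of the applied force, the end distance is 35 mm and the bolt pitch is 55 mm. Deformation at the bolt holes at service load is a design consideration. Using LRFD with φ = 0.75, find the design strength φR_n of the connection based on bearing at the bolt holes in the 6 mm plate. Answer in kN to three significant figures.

132 kN

Per bolt r_n = 1.2 l_c t F_u ≤ 2.4 d t F_u; upper limit = 2.4 × 20 × 6 × 430 / 1000 = 123.8 kN.
Edge bolt: l_c = 35 − 22/2 = 24 mm → 1.2 × 24 × 6 × 430 / 1000 = 74.3 → r_n = 74.3 kN.
Interior bolts: l_c = 55 − 22 = 33 mm → 1.2 × 33 × 6 × 430 / 1000 = 102.2 → r_n = 102.2 kN.
R_n = 1 × 74.3 + 1 × 102.2 = 176.5 kN.
Design strength φR_n = 0.75 × 176.5 = 132 kN.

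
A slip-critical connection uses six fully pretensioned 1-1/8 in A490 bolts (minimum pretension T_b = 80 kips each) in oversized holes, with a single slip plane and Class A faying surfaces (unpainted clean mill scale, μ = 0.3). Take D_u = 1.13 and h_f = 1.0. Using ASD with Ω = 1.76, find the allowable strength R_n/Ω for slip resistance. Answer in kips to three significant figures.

92.5 kips

R_n = μ · D_u · h_f · T_b · n_s · n_b = 0.3 × 1.13 × 1.0 × 80 × 1 × 6 = 162.7 kips.
Allowable strength R_n/Ω = 162.7 / 1.76 = 92.5 kips.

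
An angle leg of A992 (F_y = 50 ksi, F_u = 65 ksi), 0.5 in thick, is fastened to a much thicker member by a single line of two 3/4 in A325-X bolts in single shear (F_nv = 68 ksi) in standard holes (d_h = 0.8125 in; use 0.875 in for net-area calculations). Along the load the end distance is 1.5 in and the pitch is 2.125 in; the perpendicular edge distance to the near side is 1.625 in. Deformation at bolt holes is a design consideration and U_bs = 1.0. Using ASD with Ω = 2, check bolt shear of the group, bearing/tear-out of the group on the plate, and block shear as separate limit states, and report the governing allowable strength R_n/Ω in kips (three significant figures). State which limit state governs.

Bolt shear: A_b = π·0.75²/4 = 0.4418 in²; R_n = 68 × 0.4418 × 2 × 1 = 60.08 kips → 60.08 / 2 = 30 kips.
Bearing: edge l_c = 1.094, r_n = 42.66 kips; interior l_c = 1.312, r_n = 51.19 kips; R_n = 42.66 + 1·51.19 = 93.84 kips → 46.9 kips.
Block shear: A_gv = 1.812, A_nv = 1.156, A_nt = 0.5938 in²; R_n = min(0.6F_uA_nv, 0.6F_yA_gv) + U_bs·F_u·A_nt = 83.69 kips → 41.8 kips.
Bolt shear governs: 30 kips.

30 kips (bolt shear governs)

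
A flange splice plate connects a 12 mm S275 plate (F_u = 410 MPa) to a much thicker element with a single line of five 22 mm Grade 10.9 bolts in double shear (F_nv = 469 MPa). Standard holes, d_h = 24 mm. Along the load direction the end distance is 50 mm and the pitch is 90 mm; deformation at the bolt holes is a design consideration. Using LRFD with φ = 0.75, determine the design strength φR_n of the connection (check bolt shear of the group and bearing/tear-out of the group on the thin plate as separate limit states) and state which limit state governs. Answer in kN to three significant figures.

948 kN (bearing governs)

Bolt shear: A_b = π·22²/4 = 380.1 mm²; R_n = 469 × 380.1 × 5 × 2 / 1000 = 1783 kN → 0.75 × 1783 = 1340 kN.
Bearing (1.2 l_c t F_u ≤ 2.4 d t F_u): upper limit = 2.4·22·12·410 / 1000 = 259.8 kN.
  Edge l_c = 50 − 24/2 = 38 → r_n = 224.4 kN; interior l_c = 90 − 24 = 66 → r_n = 259.8 kN.
  R_n,bearing = 1·224.4 + 4·259.8 = 1263 kN → 0.75 × 1263 = 948 kN.
Bearing governs: 948 kN.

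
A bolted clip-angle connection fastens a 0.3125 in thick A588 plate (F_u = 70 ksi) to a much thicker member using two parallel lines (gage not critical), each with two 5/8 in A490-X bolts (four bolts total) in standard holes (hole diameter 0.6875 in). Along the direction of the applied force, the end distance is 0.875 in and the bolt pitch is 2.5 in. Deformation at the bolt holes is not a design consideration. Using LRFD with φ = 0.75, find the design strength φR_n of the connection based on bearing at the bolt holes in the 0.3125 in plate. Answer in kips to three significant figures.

Per bolt r_n = 1.5 l_c t F_u ≤ 3.0 d t F_u; upper limit = 3.0 × 0.625 × 0.3125 × 70 = 41.02 kips.
Edge bolt: l_c = 0.875 − 0.6875/2 = 0.5312 in → 1.5 × 0.5312 × 0.3125 × 70 = 17.43 → r_n = 17.43 kips.
Interior bolts: l_c = 2.5 − 0.6875 = 1.812 in → 1.5 × 1.812 × 0.3125 × 70 = 59.47 → r_n = 41.02 kips.
R_n = 2 × 17.43 + 2 × 41.02 = 116.9 kips.
Design strength φR_n = 0.75 × 116.9 = 87.7 kips.

87.7 kips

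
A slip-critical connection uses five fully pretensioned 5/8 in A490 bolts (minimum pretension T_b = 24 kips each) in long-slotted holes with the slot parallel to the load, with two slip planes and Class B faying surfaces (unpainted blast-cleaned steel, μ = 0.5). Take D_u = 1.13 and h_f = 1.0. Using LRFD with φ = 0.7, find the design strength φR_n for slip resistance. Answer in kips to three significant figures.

94.9 kips

R_n = μ · D_u · h_f · T_b · n_s · n_b = 0.5 × 1.13 × 1.0 × 24 × 2 × 5 = 135.6 kips.
Design strength φR_n = 0.7 × 135.6 = 94.9 kips.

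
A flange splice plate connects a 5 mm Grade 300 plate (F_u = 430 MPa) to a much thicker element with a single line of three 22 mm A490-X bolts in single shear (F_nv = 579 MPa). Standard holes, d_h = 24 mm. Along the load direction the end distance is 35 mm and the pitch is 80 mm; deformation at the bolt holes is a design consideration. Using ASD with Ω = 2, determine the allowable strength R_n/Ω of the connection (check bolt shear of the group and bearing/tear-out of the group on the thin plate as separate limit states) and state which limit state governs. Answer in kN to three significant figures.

143 kN (bearing governs)

Bolt shear: A_b = π·22²/4 = 380.1 mm²; R_n = 579 × 380.1 × 3 × 1 / 1000 = 660.3 kN → 660.3 / 2 = 330 kN.
Bearing (1.2 l_c t F_u ≤ 2.4 d t F_u): upper limit = 2.4·22·5·430 / 1000 = 113.5 kN.
  Edge l_c = 35 − 24/2 = 23 → r_n = 59.34 kN; interior l_c = 80 − 24 = 56 → r_n = 113.5 kN.
  R_n,bearing = 1·59.34 + 2·113.5 = 286.4 kN → 286.4 / 2 = 143 kN.
Bearing governs: 143 kN.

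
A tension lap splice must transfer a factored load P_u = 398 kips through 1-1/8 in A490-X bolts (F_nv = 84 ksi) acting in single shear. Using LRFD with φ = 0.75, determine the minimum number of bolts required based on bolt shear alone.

A_b = π·1.125²/4 = 0.994 in².
Per-bolt design strength φR_n = 0.75 × 84 × 0.994 × 1 = 62.62 kips.
n ≥ 398 / 62.62 = 6.355 → use 7 bolts.

7 bolts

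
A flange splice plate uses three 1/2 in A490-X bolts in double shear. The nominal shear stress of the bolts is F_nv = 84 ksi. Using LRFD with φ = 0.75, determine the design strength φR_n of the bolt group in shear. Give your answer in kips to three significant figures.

A_b = π × 0.5² / 4 = 0.1963 in².
R_n = F_nv · A_b · n · n_s = 84 × 0.1963 × 3 × 2 = 98.96 kips.
Design strength φR_n = 0.75 × 98.96 = 74.2 kips.

74.2 kips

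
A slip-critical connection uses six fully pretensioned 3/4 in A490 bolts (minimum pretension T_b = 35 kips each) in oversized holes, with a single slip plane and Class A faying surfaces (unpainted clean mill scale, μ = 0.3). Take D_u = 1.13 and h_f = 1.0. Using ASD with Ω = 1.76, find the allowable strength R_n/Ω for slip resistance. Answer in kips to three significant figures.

R_n = μ · D_u · h_f · T_b · n_s · n_b = 0.3 × 1.13 × 1.0 × 35 × 1 × 6 = 71.19 kips.
Allowable strength R_n/Ω = 71.19 / 1.76 = 40.4 kips.

40.4 kips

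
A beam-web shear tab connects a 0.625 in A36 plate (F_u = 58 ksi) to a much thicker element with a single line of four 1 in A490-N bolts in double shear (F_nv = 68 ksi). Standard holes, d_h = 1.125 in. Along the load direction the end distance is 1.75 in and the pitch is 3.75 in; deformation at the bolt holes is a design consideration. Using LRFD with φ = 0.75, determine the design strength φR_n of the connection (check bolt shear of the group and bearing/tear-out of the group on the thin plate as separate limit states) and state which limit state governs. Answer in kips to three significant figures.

Bolt shear: A_b = π·1²/4 = 0.7854 in²; R_n = 68 × 0.7854 × 4 × 2 = 427.3 kips → 0.75 × 427.3 = 320 kips.
Bearing (1.2 l_c t F_u ≤ 2.4 d t F_u): upper limit = 2.4·1·0.625·58 = 87 kips.
  Edge l_c = 1.75 − 1.125/2 = 1.188 → r_n = 51.66 kips; interior l_c = 3.75 − 1.125 = 2.625 → r_n = 87 kips.
  R_n,bearing = 1·51.66 + 3·87 = 312.7 kips → 0.75 × 312.7 = 234 kips.
Bearing governs: 234 kips.

234 kips (bearing governs)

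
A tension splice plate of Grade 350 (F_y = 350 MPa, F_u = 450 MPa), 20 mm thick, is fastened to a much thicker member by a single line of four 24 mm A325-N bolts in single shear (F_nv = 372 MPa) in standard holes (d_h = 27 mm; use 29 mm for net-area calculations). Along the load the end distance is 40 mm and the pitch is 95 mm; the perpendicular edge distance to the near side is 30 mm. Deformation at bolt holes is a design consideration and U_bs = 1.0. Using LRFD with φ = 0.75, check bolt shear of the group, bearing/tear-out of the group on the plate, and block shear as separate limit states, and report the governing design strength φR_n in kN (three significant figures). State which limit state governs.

505 kN (bolt shear governs)

Bolt shear: A_b = π·24²/4 = 452.4 mm²; R_n = 372 × 452.4 × 4 × 1 / 1000 = 673.2 kN → 0.75 × 673.2 = 505 kN.
Bearing: edge l_c = 26.5, r_n = 286.2 kN; interior l_c = 68, r_n = 518.4 kN; R_n = 286.2 + 3·518.4 = 1841 kN → 1380 kN.
Block shear: A_gv = 6500, A_nv = 4470, A_nt = 310 mm²; R_n = min(0.6F_uA_nv, 0.6F_yA_gv) + U_bs·F_u·A_nt = 1346 kN → 1010 kN.
Bolt shear governs: 505 kN.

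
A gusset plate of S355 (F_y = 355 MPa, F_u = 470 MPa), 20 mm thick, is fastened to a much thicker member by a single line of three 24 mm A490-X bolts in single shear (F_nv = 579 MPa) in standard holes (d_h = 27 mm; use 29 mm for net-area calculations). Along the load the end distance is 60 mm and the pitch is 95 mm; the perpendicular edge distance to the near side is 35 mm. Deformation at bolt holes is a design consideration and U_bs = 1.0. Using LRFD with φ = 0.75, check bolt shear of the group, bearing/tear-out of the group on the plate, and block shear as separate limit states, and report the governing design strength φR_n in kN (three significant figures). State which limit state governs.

Bolt shear: A_b = π·24²/4 = 452.4 mm²; R_n = 579 × 452.4 × 3 × 1 / 1000 = 785.8 kN → 0.75 × 785.8 = 589 kN.
Bearing: edge l_c = 46.5, r_n = 524.5 kN; interior l_c = 68, r_n = 541.4 kN; R_n = 524.5 + 2·541.4 = 1607 kN → 1210 kN.
Block shear: A_gv = 5000, A_nv = 3550, A_nt = 410 mm²; R_n = min(0.6F_uA_nv, 0.6F_yA_gv) + U_bs·F_u·A_nt = 1194 kN → 895 kN.
Bolt shear governs: 589 kN.

589 kN (bolt shear governs)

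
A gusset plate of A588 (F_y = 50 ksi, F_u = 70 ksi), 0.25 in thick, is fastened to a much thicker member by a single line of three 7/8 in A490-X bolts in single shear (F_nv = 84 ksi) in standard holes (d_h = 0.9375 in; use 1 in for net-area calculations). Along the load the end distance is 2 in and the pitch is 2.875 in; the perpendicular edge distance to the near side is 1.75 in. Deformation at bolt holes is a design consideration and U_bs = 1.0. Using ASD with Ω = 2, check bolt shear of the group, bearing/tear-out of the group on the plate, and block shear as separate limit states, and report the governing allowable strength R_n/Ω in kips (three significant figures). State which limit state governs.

38.5 kips (block shear governs)

Bolt shear: A_b = π·0.875²/4 = 0.6013 in²; R_n = 84 × 0.6013 × 3 × 1 = 151.5 kips → 151.5 / 2 = 75.8 kips.
Bearing: edge l_c = 1.531, r_n = 32.16 kips; interior l_c = 1.938, r_n = 36.75 kips; R_n = 32.16 + 2·36.75 = 105.7 kips → 52.8 kips.
Block shear: A_gv = 1.938, A_nv = 1.312, A_nt = 0.3125 in²; R_n = min(0.6F_uA_nv, 0.6F_yA_gv) + U_bs·F_u·A_nt = 77 kips → 38.5 kips.
Block shear governs: 38.5 kips.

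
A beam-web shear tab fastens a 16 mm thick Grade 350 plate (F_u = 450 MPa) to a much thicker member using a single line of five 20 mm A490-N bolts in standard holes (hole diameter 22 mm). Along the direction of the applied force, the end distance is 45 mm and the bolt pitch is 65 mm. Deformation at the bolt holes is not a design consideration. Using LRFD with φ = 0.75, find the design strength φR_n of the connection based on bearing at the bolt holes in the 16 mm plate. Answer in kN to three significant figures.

Per bolt r_n = 1.5 l_c t F_u ≤ 3.0 d t F_u; upper limit = 3.0 × 20 × 16 × 450 / 1000 = 432 kN.
Edge bolt: l_c = 45 − 22/2 = 34 mm → 1.5 × 34 × 16 × 450 / 1000 = 367.2 → r_n = 367.2 kN.
Interior bolts: l_c = 65 − 22 = 43 mm → 1.5 × 43 × 16 × 450 / 1000 = 464.4 → r_n = 432 kN.
R_n = 1 × 367.2 + 4 × 432 = 2095 kN.
Design strength φR_n = 0.75 × 2095 = 1570 kN.

1570 kN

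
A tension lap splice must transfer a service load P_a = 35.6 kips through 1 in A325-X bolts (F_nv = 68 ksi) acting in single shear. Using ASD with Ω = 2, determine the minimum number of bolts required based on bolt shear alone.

A_b = π·1²/4 = 0.7854 in².
Per-bolt allowable strength R_n/Ω = 68 × 0.7854 × 1 / 2 = 26.7 kips.
n ≥ 35.6 / 26.7 = 1.333 → use 2 bolts.

2 bolts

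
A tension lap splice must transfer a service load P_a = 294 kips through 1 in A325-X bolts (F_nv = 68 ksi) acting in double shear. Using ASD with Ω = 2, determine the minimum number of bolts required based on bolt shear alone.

A_b = π·1²/4 = 0.7854 in².
Per-bolt allowable strength R_n/Ω = 68 × 0.7854 × 2 / 2 = 53.41 kips.
n ≥ 294 / 53.41 = 5.505 → use 6 bolts.

6 bolts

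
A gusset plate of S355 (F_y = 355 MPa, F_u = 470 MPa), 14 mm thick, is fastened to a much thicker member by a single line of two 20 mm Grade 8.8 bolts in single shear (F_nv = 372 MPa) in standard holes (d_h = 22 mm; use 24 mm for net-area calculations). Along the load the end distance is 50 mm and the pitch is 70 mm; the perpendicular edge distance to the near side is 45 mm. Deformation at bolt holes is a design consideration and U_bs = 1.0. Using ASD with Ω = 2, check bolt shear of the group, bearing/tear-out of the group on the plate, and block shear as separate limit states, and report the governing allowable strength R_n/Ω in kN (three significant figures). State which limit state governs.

Bolt shear: A_b = π·20²/4 = 314.2 mm²; R_n = 372 × 314.2 × 2 × 1 / 1000 = 233.7 kN → 233.7 / 2 = 117 kN.
Bearing: edge l_c = 39, r_n = 307.9 kN; interior l_c = 48, r_n = 315.8 kN; R_n = 307.9 + 1·315.8 = 623.8 kN → 312 kN.
Block shear: A_gv = 1680, A_nv = 1176, A_nt = 462 mm²; R_n = min(0.6F_uA_nv, 0.6F_yA_gv) + U_bs·F_u·A_nt = 548.8 kN → 274 kN.
Bolt shear governs: 117 kN.

117 kN (bolt shear governs)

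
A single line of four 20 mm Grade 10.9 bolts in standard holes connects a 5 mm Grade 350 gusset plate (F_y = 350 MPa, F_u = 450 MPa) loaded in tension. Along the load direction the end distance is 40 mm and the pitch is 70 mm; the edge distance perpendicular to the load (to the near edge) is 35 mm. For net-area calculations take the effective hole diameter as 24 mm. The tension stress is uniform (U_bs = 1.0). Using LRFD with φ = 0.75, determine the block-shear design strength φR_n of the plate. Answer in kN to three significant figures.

Shear plane L_v = 40 + 3·70 = 250 mm; A_gv = 250 × 5 = 1250 mm².
A_nv = (250 − 3.5·24) × 5 = 830 mm².
A_nt = (35 − 0.5·24) × 5 = 115 mm².
0.6 F_u A_nv = 224.1 kN; 0.6 F_y A_gv = 262.5 kN → shear rupture governs the shear term.
R_n = 224.1 + 1.0 × 450 × 115 / 1000 = 275.9 kN.
Design strength φR_n = 0.75 × 275.9 = 207 kN.

207 kN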